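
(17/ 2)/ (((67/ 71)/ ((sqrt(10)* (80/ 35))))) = 9656* sqrt(10)/ 469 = 65.11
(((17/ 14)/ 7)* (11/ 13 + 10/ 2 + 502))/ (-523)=-56117/ 333151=-0.17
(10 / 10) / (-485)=-1 / 485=-0.00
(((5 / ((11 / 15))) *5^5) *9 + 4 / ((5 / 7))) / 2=10547183 / 110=95883.48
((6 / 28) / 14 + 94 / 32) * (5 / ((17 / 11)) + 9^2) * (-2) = -414385 / 833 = -497.46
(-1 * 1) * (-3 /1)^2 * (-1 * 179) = 1611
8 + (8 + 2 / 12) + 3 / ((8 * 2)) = 785 / 48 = 16.35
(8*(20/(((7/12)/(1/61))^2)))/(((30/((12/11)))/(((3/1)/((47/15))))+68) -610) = -414720/1684537631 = -0.00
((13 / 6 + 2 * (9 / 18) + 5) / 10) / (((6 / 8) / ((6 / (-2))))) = -3.27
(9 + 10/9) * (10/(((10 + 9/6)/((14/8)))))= 3185/207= 15.39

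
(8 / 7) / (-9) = -8 / 63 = -0.13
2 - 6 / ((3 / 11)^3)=-2644 / 9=-293.78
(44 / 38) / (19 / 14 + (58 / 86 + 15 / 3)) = 13244 / 80427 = 0.16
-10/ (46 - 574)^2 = -5/ 139392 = -0.00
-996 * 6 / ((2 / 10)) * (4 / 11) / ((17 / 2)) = -239040 / 187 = -1278.29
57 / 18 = 19 / 6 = 3.17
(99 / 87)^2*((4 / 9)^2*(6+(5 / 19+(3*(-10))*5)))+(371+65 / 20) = 194136203 / 575244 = 337.48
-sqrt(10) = -3.16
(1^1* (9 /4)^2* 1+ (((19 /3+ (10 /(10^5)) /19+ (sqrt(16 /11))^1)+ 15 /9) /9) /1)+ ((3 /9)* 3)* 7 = 4* sqrt(11) /99+ 615191 /47500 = 13.09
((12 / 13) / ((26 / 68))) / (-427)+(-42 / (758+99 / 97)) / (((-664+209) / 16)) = -0.00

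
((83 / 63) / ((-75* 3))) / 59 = -83 / 836325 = -0.00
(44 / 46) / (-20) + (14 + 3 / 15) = 651 / 46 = 14.15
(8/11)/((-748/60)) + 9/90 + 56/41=1187057/843370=1.41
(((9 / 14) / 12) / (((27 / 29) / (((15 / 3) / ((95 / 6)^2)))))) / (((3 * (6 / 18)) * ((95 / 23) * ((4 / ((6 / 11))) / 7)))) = 2001 / 7544900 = 0.00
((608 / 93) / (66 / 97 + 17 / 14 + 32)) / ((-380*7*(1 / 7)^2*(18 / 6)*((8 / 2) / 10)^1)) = -38024 / 12842091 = -0.00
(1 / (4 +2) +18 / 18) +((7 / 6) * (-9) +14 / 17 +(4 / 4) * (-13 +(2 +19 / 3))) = -224 / 17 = -13.18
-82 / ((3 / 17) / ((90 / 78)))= -6970 / 13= -536.15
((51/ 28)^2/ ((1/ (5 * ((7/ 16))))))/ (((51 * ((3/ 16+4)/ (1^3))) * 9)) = 85/ 22512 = 0.00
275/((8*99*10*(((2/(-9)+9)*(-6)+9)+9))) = -0.00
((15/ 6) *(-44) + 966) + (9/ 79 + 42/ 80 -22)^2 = 1312.30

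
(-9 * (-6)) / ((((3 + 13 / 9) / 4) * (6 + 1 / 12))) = 2916 / 365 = 7.99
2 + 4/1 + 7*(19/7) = 25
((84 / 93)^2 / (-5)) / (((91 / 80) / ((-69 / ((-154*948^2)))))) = -0.00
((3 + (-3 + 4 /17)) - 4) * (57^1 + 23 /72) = -33016 /153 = -215.79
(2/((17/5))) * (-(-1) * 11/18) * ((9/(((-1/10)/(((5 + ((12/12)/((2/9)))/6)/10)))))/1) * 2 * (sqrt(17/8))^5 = -21505 * sqrt(34)/512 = -244.91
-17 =-17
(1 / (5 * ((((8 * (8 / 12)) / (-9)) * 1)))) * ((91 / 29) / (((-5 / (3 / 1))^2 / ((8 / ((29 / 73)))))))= -1614249 / 210250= -7.68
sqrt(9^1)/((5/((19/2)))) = 57/10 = 5.70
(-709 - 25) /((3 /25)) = -18350 /3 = -6116.67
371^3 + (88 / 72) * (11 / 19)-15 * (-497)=8733357607 / 171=51072266.71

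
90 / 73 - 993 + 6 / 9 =-217051 / 219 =-991.10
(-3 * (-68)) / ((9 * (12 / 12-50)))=-0.46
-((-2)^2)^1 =-4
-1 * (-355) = 355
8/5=1.60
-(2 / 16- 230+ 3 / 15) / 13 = 9187 / 520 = 17.67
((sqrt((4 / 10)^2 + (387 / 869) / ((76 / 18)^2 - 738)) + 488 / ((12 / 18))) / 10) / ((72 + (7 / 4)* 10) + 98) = sqrt(10239088972214014) / 475239806250 + 244 / 625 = 0.39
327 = 327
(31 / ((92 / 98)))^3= 3504881359 / 97336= 36008.07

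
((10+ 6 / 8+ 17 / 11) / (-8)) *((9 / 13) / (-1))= 4869 / 4576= 1.06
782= 782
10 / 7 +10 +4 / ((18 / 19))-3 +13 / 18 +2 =1937 / 126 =15.37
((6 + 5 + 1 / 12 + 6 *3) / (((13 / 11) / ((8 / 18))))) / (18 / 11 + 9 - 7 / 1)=3.01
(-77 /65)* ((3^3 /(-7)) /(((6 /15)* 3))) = 99 /26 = 3.81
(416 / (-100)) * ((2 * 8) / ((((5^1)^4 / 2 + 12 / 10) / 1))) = -3328 / 15685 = -0.21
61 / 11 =5.55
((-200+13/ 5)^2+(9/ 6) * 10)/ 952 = 121818/ 2975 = 40.95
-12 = -12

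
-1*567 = -567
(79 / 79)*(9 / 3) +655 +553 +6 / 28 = 16957 / 14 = 1211.21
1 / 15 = 0.07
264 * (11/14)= 207.43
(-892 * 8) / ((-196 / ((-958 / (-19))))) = 1709072 / 931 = 1835.74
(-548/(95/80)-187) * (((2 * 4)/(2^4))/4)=-81.06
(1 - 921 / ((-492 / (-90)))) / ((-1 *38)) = 13733 / 3116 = 4.41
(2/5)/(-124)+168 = 52079/310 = 168.00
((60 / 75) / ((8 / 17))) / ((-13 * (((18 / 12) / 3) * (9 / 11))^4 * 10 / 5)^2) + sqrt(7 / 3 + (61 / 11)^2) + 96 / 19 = sqrt(36030) / 33 + 5707563401536 / 691115105655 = 14.01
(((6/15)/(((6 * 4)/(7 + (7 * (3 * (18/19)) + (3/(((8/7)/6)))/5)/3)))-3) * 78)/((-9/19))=816673/1800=453.71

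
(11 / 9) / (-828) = -11 / 7452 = -0.00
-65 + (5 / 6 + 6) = -349 / 6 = -58.17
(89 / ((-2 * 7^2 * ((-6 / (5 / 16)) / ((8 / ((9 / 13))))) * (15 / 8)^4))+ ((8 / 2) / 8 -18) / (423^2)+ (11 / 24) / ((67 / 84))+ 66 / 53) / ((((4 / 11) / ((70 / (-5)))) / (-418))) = 450292094739098744 / 15010778766375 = 29997.92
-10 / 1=-10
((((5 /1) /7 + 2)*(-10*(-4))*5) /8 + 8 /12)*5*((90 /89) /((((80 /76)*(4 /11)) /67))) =302254755 /4984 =60645.02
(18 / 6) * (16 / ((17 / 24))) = 67.76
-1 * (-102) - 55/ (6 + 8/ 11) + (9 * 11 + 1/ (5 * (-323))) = 23044361/ 119510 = 192.82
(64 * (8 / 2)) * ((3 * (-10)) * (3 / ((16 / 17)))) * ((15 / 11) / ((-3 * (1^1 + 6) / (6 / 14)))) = 681.26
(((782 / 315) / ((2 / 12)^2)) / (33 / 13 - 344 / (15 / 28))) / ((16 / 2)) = -15249 / 873047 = -0.02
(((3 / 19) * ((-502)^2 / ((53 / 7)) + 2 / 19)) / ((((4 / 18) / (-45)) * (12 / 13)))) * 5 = -441162747675 / 76532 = -5764422.04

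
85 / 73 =1.16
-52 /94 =-26 /47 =-0.55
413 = 413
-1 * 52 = -52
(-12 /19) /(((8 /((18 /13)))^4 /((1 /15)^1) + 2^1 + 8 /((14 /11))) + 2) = -45927 /1216304114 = -0.00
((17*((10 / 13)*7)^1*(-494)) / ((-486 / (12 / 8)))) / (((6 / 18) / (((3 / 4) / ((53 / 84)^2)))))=788.81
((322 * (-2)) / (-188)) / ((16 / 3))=0.64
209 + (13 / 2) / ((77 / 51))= 32849 / 154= 213.31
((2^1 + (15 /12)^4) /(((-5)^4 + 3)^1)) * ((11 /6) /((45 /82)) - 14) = -545381 /7234560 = -0.08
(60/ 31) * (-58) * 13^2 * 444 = -261125280/ 31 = -8423396.13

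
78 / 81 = 26 / 27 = 0.96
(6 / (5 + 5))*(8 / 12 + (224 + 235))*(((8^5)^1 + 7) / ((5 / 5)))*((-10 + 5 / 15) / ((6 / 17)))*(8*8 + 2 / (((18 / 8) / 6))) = -154488432280 / 9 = -17165381364.44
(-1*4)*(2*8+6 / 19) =-1240 / 19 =-65.26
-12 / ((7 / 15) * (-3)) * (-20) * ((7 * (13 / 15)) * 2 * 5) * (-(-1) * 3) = -31200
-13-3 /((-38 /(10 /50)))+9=-757 /190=-3.98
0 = 0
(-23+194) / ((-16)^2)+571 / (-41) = -139165 / 10496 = -13.26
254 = 254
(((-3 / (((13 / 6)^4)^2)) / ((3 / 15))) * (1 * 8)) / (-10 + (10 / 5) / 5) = 20995200 / 815730721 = 0.03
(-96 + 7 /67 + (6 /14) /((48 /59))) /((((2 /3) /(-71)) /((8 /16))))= 152432811 /30016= 5078.39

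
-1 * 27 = -27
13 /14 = 0.93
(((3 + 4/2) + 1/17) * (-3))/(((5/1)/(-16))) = 4128/85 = 48.56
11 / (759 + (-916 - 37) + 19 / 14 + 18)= -0.06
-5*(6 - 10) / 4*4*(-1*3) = -60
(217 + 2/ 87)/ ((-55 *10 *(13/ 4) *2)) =-18881/ 311025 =-0.06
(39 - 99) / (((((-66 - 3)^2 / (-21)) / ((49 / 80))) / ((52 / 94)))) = 4459 / 49726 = 0.09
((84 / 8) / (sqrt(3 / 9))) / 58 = 21 * sqrt(3) / 116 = 0.31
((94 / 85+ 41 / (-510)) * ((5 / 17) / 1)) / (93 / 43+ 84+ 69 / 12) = 44978 / 13706403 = 0.00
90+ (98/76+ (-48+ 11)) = 2063/38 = 54.29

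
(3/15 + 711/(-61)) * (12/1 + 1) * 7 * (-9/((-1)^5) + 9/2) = -4292379/305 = -14073.37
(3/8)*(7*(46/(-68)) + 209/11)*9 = 13095/272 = 48.14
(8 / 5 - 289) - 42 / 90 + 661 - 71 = 4532 / 15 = 302.13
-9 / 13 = -0.69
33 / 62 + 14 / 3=967 / 186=5.20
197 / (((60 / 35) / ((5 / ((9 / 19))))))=131005 / 108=1213.01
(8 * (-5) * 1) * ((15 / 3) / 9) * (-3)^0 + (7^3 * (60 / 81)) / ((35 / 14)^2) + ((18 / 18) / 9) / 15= 2489 / 135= 18.44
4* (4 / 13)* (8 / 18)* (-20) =-1280 / 117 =-10.94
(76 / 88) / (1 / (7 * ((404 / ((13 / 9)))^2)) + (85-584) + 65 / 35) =-879162984 / 506080585021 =-0.00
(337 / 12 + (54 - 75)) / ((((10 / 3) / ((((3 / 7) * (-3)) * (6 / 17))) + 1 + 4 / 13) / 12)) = -5265 / 374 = -14.08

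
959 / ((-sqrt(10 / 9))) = -909.79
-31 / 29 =-1.07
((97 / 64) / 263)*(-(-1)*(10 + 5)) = 1455 / 16832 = 0.09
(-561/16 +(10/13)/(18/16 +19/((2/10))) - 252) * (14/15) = -321404587/1199640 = -267.92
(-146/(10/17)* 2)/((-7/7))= 2482/5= 496.40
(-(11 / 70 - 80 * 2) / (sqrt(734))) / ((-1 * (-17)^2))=-11189 * sqrt(734) / 14848820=-0.02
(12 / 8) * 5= 15 / 2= 7.50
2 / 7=0.29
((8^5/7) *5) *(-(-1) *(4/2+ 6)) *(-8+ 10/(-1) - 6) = -31457280/7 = -4493897.14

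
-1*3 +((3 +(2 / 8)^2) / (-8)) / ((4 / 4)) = -433 / 128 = -3.38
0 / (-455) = 0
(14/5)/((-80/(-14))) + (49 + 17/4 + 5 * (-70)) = -14813/50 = -296.26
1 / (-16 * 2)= -1 / 32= -0.03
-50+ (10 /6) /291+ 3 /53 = -49.94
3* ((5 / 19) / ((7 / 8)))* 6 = 720 / 133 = 5.41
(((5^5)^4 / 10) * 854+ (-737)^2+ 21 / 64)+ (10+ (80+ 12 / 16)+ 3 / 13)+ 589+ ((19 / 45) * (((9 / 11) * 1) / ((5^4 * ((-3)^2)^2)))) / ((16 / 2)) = 18867267609902459433986351 / 2316600000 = 8144378662653224.31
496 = 496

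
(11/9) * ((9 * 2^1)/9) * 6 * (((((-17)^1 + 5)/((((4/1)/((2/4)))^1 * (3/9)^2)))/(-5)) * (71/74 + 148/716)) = 1529253/33115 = 46.18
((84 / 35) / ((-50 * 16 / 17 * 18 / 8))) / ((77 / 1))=-17 / 57750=-0.00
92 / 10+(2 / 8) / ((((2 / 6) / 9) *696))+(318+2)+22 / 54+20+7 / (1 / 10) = 52569631 / 125280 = 419.62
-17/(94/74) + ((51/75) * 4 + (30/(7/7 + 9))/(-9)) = -38762/3525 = -11.00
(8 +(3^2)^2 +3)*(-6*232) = -128064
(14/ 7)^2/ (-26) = -2/ 13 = -0.15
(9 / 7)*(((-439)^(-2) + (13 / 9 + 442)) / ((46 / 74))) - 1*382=16605805298 / 31028081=535.19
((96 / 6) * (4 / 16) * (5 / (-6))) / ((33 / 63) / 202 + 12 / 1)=-2828 / 10183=-0.28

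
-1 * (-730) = 730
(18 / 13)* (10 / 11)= 180 / 143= 1.26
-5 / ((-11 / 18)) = 90 / 11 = 8.18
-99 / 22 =-9 / 2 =-4.50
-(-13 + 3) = 10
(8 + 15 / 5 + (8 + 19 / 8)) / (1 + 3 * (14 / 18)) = 513 / 80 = 6.41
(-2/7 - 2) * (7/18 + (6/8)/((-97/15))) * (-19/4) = 18107/6111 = 2.96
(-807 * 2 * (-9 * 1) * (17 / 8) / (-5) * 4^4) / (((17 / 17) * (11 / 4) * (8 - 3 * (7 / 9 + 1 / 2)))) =-189651456 / 1375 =-137928.33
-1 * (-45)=45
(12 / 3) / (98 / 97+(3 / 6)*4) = 97 / 73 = 1.33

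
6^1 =6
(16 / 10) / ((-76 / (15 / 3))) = -2 / 19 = -0.11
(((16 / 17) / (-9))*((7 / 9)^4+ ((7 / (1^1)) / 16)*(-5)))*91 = 17400929 / 1003833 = 17.33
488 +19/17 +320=13755/17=809.12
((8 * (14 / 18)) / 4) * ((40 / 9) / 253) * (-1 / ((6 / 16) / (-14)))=62720 / 61479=1.02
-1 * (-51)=51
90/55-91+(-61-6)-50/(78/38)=-77530/429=-180.72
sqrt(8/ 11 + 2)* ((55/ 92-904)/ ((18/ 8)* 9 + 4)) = -61.52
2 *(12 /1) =24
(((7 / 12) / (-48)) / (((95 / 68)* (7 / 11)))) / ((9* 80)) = -187 / 9849600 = -0.00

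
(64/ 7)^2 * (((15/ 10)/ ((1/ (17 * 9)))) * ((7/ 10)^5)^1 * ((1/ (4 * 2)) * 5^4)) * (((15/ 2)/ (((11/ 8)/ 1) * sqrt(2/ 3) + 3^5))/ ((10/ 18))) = 396650556288/ 28342915 - 748140624 * sqrt(6)/ 28342915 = 13930.04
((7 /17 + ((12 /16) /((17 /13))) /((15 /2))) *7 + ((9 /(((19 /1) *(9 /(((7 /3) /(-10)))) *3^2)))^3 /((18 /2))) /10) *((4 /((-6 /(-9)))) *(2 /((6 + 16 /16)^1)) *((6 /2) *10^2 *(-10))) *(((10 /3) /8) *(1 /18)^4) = -0.07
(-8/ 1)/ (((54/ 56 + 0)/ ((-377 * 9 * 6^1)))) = 168896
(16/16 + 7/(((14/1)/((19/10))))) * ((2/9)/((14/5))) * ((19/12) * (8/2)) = 247/252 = 0.98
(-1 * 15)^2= 225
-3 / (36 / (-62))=31 / 6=5.17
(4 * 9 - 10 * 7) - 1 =-35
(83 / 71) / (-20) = -83 / 1420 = -0.06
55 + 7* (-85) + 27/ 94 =-50733/ 94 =-539.71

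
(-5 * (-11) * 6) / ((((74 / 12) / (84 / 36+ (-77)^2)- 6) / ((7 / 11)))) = -7473480 / 213491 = -35.01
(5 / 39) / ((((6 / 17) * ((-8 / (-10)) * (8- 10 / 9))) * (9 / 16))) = 425 / 3627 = 0.12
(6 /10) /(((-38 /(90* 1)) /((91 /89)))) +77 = 127750 /1691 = 75.55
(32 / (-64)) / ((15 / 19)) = -19 / 30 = -0.63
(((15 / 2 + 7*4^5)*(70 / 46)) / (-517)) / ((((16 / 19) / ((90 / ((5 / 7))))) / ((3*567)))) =-1022700981645 / 190256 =-5375394.11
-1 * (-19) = 19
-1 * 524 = -524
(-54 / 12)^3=-729 / 8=-91.12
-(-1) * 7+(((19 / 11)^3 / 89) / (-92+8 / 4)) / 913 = 68136425351 / 9733776030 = 7.00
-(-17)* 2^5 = 544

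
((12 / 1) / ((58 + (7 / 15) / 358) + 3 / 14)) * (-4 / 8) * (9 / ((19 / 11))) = -5582115 / 10394539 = -0.54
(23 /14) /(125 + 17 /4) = 46 /3619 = 0.01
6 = 6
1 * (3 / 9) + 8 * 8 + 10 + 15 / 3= 238 / 3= 79.33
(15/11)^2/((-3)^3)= -0.07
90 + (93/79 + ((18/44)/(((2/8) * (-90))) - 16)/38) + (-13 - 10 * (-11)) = 31000341/165110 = 187.76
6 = 6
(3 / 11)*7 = 21 / 11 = 1.91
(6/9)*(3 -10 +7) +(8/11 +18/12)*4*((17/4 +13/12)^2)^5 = 107752139522048/649539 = 165890176.76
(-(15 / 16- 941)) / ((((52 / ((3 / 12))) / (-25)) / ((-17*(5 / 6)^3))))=61465625 / 55296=1111.57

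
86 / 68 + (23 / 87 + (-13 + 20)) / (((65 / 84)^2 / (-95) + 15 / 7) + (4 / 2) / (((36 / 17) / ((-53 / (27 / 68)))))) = 533465222705 / 442310054534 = 1.21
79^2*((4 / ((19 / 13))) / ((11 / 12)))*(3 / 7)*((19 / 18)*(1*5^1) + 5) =120076840 / 1463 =82075.76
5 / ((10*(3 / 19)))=19 / 6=3.17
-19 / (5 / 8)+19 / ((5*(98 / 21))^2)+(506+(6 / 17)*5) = 39767387 / 83300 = 477.40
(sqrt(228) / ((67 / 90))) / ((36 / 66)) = 330*sqrt(57) / 67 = 37.19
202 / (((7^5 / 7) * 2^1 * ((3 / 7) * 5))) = 101 / 5145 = 0.02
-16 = -16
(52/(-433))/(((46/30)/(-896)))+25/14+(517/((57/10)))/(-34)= 9361846645/135103794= 69.29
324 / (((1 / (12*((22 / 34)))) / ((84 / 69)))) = 1197504 / 391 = 3062.67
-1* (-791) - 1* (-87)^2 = -6778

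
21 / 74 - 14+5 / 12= -13.30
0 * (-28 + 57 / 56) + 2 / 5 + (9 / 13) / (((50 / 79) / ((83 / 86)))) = 81373 / 55900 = 1.46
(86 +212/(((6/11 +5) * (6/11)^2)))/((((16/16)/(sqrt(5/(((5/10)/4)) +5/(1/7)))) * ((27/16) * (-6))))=-4710280 * sqrt(3)/44469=-183.46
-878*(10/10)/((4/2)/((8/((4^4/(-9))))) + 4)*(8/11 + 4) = 102726/77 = 1334.10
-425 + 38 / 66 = -14006 / 33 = -424.42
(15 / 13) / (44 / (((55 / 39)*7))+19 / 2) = 1050 / 12701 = 0.08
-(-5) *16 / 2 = 40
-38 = -38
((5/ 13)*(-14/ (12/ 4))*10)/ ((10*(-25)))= 14/ 195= 0.07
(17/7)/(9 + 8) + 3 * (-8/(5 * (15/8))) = -423/175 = -2.42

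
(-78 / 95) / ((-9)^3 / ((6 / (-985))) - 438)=-52 / 7551835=-0.00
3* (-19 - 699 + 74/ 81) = -58084/ 27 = -2151.26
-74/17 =-4.35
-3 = -3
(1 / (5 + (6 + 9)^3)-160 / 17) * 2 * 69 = -37314027 / 28730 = -1298.78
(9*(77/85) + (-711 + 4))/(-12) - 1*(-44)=52141/510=102.24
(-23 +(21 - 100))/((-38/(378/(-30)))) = -3213/95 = -33.82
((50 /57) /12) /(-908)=-25 /310536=-0.00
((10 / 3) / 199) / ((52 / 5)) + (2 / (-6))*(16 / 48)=-5099 / 46566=-0.11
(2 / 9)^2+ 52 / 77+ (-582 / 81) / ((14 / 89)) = -44.95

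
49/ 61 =0.80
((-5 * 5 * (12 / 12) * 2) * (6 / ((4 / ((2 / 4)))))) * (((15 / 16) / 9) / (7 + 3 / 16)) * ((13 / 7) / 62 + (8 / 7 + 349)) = -3799375 / 19964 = -190.31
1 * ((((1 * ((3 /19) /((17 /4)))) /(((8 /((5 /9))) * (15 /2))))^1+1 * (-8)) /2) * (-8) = 32.00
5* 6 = 30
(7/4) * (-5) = -35/4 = -8.75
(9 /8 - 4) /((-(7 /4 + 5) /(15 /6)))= 115 /108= 1.06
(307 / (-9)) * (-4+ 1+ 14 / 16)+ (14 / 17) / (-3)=72.21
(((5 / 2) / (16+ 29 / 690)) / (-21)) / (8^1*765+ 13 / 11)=-6325 / 5217162839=-0.00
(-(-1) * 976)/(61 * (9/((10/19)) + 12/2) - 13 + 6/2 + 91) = 9760/14901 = 0.65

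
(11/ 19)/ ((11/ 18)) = 18/ 19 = 0.95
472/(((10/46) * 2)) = 5428/5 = 1085.60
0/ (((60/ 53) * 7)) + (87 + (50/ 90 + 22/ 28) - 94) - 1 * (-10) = 547/ 126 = 4.34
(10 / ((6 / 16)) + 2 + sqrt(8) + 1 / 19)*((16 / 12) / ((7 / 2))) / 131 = 16*sqrt(2) / 2751 + 13096 / 156807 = 0.09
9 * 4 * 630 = 22680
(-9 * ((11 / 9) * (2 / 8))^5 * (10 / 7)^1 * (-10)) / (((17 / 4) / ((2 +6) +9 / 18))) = 4026275 / 5878656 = 0.68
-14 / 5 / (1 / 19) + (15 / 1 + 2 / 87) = -38.18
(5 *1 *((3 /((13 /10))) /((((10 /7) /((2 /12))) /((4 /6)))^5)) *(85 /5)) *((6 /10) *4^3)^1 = 1142876 /53308125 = 0.02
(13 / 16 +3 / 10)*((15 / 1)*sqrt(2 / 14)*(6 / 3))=267*sqrt(7) / 56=12.61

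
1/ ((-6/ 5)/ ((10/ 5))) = -5/ 3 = -1.67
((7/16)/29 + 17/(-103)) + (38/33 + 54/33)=4160353/1577136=2.64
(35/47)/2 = 35/94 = 0.37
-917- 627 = -1544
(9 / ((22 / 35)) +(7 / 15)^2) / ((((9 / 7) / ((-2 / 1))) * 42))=-71953 / 133650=-0.54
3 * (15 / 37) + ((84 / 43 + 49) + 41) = 148233 / 1591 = 93.17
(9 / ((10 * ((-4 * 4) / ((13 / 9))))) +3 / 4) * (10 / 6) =107 / 96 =1.11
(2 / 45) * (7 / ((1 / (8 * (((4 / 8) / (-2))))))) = -28 / 45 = -0.62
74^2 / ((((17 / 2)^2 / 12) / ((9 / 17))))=2365632 / 4913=481.50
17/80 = 0.21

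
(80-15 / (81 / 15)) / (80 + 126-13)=695 / 1737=0.40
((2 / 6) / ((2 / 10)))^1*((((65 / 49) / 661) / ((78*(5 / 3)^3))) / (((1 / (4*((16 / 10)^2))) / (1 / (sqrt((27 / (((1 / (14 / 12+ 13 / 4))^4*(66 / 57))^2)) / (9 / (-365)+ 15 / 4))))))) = 29196288*sqrt(13505) / 31648960936980625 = 0.00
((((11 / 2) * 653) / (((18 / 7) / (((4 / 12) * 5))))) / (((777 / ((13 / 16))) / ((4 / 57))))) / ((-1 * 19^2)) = -0.00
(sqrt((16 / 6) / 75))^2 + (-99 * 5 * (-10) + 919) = 1320533 / 225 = 5869.04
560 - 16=544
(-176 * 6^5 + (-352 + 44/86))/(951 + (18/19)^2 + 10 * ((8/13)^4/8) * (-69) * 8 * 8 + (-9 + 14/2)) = -606917291502522/70165554139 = -8649.79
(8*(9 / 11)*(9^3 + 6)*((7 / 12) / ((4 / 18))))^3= 2680695157210875 / 1331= 2014045948317.71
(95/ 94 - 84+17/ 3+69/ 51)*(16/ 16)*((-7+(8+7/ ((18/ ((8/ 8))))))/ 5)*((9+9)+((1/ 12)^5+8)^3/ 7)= -17899819351155792860752195/ 9306518939999448072192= -1923.36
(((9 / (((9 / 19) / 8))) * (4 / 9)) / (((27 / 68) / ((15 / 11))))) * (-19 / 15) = -785536 / 2673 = -293.88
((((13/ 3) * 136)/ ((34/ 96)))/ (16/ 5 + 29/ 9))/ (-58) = -37440/ 8381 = -4.47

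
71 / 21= 3.38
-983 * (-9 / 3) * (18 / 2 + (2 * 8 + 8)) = 97317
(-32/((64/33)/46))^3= -437245479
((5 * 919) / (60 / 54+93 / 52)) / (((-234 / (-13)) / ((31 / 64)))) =1851785 / 43424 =42.64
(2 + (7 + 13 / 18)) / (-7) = -25 / 18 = -1.39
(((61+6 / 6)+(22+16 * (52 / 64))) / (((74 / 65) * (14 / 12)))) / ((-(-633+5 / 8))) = 151320 / 1310281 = 0.12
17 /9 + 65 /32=1129 /288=3.92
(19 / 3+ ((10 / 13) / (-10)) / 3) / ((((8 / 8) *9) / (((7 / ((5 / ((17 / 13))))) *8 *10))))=156128 / 1521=102.65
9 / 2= 4.50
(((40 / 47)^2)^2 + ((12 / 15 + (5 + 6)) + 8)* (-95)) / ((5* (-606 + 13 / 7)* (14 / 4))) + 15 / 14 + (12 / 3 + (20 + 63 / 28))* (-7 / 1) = -527256209302859 / 2889063932860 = -182.50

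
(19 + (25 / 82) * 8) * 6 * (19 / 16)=50103 / 328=152.75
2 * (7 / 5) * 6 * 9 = 756 / 5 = 151.20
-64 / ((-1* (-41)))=-64 / 41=-1.56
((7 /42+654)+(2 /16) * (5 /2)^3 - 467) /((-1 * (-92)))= 36311 /17664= 2.06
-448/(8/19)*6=-6384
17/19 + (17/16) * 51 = 16745/304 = 55.08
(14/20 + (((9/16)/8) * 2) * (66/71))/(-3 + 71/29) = -1.51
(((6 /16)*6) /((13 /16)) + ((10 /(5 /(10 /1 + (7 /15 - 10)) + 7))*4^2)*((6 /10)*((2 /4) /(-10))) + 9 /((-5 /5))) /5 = -13101 /10075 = -1.30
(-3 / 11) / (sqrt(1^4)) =-3 / 11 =-0.27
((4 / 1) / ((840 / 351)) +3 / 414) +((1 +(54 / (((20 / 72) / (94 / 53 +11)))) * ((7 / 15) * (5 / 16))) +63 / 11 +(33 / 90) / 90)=23476570417 / 63357525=370.54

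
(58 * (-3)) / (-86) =87 / 43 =2.02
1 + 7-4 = 4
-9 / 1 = -9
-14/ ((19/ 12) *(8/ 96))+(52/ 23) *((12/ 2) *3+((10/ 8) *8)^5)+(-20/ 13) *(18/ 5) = 1283996944/ 5681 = 226016.01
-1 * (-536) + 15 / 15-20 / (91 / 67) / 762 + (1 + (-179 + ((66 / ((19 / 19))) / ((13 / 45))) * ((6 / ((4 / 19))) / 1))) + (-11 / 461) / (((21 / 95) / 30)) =109755875224 / 15983331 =6866.90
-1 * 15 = -15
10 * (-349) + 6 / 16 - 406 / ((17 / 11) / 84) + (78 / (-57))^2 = -1254650565 / 49096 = -25555.05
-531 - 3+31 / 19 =-10115 / 19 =-532.37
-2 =-2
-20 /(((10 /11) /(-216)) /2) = 9504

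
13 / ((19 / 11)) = 143 / 19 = 7.53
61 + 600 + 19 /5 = 3324 /5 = 664.80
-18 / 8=-9 / 4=-2.25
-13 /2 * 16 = -104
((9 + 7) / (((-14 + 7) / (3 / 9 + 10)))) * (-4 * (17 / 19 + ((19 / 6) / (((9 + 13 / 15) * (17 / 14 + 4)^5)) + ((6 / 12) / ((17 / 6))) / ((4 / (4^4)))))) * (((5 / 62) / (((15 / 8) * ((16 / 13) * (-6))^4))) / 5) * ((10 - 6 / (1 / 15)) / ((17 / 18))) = -8624974414054150217 / 30567540544251209856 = -0.28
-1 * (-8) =8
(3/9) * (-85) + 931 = 902.67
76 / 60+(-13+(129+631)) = 11224 / 15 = 748.27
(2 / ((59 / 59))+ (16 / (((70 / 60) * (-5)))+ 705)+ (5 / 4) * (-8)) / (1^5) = 24299 / 35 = 694.26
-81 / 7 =-11.57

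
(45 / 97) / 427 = 45 / 41419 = 0.00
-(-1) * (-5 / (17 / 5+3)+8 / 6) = 53 / 96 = 0.55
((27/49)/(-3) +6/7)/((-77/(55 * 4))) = -1.92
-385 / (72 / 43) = -16555 / 72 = -229.93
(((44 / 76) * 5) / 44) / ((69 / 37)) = 185 / 5244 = 0.04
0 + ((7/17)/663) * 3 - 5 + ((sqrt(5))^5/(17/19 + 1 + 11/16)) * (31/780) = -18778/3757 + 2356 * sqrt(5)/6123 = -4.14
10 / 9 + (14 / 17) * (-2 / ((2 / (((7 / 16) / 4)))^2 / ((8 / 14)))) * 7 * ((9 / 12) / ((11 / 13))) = 7539127 / 6893568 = 1.09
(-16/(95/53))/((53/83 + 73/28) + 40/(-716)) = -352764608/126060915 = -2.80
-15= -15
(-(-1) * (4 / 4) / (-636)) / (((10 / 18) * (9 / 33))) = -11 / 1060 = -0.01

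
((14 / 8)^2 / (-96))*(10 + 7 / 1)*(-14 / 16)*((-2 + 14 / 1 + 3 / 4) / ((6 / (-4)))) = -99127 / 24576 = -4.03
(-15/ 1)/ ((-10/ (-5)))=-15/ 2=-7.50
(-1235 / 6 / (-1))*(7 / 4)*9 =25935 / 8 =3241.88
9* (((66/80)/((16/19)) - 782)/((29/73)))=-328403421/18560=-17694.15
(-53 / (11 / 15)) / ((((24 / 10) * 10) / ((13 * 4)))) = -3445 / 22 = -156.59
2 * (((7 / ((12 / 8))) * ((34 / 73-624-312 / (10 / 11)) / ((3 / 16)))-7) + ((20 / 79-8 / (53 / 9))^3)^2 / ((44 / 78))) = -48129.42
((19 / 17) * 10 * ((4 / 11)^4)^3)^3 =32390711706002896520740864000 / 151873999457993614659063182978928058362593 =0.00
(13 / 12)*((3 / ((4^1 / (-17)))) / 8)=-221 / 128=-1.73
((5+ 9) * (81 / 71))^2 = 1285956 / 5041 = 255.10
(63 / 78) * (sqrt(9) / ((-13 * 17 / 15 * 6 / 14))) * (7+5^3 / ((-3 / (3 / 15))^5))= -1041838 / 387855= -2.69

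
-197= -197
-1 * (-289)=289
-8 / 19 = -0.42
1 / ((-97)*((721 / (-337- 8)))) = 345 / 69937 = 0.00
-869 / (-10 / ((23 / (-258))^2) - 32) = 459701 / 682568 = 0.67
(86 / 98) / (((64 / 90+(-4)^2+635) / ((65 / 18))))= 13975 / 2874046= 0.00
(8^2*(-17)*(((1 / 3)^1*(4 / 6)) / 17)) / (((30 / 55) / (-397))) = 279488 / 27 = 10351.41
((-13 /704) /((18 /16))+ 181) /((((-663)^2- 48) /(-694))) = -49738633 /174050316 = -0.29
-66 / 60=-11 / 10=-1.10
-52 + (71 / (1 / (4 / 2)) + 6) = 96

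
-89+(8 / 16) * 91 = -87 / 2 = -43.50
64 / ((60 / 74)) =1184 / 15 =78.93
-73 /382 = -0.19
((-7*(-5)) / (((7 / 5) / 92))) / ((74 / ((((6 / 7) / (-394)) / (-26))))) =1725 / 663299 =0.00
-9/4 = -2.25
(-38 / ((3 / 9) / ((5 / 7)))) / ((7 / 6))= -3420 / 49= -69.80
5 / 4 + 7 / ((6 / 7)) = 113 / 12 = 9.42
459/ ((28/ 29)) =13311/ 28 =475.39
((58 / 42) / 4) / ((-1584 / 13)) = -377 / 133056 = -0.00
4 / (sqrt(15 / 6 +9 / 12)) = 8 * sqrt(13) / 13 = 2.22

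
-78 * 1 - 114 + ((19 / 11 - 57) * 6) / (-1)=1536 / 11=139.64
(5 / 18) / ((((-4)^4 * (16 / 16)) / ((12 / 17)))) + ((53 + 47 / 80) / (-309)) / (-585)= 696469 / 655574400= 0.00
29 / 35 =0.83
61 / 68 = 0.90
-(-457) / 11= 457 / 11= 41.55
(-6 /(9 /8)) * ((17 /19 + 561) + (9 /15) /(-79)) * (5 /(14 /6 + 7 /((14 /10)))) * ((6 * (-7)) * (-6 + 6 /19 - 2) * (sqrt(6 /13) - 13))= 2689275380064 /313709 - 206867336928 * sqrt(78) /4078217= 8124525.27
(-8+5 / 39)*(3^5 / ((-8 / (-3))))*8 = -74601 / 13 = -5738.54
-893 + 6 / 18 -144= -3110 / 3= -1036.67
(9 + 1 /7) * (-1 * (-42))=384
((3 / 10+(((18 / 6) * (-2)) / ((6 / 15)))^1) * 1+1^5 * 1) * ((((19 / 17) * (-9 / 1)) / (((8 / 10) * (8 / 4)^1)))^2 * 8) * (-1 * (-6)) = -25990.59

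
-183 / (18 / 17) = -172.83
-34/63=-0.54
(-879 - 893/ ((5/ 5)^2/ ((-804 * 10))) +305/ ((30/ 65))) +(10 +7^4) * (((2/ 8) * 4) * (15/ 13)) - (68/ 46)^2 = 296355302189/ 41262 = 7182281.57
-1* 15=-15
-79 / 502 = -0.16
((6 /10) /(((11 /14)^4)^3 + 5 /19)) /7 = 153883476447232 /571832835056965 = 0.27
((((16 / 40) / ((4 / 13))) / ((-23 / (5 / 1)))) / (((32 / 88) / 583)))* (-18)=750321 / 92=8155.66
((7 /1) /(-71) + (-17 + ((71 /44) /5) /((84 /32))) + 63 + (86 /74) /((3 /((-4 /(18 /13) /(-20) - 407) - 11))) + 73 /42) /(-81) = 623212934 /442384173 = 1.41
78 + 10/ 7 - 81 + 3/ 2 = -1/ 14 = -0.07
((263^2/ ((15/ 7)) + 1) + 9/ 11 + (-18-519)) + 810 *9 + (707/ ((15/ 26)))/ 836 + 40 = 16333413/ 418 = 39075.15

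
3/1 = 3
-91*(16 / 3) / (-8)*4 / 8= 91 / 3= 30.33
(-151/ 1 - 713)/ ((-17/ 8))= 6912/ 17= 406.59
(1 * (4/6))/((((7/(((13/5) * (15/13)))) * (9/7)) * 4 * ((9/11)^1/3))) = 11/54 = 0.20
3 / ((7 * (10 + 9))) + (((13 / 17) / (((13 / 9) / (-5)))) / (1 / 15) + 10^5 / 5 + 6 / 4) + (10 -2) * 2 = 90339687 / 4522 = 19977.82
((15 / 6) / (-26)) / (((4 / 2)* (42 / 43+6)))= -43 / 6240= -0.01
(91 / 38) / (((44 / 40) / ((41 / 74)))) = 18655 / 15466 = 1.21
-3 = -3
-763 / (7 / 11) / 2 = -1199 / 2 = -599.50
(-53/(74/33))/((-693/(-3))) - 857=-443979/518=-857.10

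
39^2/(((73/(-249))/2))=-757458/73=-10376.14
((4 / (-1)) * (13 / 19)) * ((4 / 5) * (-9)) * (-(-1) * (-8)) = -14976 / 95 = -157.64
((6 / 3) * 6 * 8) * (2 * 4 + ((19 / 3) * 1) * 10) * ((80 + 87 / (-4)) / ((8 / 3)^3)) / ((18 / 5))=373965 / 64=5843.20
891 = 891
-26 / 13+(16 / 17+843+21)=14670 / 17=862.94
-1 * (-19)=19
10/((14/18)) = 90/7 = 12.86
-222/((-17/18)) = 3996/17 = 235.06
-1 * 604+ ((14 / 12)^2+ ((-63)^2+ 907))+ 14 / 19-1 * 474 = 3800.10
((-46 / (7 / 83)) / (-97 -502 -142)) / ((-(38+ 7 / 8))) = -30544 / 1613157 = -0.02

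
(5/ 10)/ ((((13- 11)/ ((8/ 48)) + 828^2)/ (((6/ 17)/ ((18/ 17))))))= 1/ 4113576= 0.00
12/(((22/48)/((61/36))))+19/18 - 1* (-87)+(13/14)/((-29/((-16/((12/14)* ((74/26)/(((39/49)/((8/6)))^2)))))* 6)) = 270214654999/2040408216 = 132.43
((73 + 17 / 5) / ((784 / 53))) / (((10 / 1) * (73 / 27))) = 273321 / 1430800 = 0.19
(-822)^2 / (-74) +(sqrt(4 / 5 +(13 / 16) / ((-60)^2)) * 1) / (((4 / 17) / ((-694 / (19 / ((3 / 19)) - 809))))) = -337842 / 37 +5899 * sqrt(46093) / 330560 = -9127.03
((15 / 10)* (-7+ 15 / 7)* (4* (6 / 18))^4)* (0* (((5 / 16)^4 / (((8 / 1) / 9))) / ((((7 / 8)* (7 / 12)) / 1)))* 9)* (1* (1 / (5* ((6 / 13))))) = 0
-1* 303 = -303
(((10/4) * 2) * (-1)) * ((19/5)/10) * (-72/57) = 12/5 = 2.40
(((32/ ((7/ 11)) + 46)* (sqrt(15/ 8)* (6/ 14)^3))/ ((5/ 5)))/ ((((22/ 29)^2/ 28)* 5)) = 7652259* sqrt(30)/ 415030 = 100.99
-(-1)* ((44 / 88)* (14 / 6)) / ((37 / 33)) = 77 / 74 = 1.04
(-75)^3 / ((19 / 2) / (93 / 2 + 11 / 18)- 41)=357750000 / 34597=10340.49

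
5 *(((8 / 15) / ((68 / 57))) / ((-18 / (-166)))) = 3154 / 153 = 20.61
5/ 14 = 0.36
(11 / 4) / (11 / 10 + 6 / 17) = 935 / 494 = 1.89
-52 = -52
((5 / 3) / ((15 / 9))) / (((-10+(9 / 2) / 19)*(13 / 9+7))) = -9 / 742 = -0.01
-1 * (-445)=445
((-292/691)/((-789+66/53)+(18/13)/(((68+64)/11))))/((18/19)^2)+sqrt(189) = 36314434/60749076357+3*sqrt(21) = 13.75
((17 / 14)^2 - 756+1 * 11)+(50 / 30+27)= -420337 / 588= -714.86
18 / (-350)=-9 / 175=-0.05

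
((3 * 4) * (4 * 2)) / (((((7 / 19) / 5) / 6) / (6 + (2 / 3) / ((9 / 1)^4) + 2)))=957393280 / 15309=62537.94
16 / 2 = 8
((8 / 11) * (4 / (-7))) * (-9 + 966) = -2784 / 7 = -397.71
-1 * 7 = -7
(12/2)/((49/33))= 198/49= 4.04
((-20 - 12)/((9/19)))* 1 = -608/9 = -67.56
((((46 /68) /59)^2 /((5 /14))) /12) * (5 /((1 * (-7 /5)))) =-2645 /24144216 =-0.00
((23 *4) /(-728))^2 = 529 /33124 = 0.02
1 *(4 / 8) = 1 / 2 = 0.50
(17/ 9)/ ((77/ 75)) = 425/ 231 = 1.84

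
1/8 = 0.12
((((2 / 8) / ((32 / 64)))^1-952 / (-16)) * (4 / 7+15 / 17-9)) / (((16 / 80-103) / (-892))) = -120152400 / 30583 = -3928.73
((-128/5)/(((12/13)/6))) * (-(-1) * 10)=-1664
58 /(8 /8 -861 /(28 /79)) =-232 /9713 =-0.02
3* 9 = 27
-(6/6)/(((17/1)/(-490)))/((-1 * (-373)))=490/6341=0.08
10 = 10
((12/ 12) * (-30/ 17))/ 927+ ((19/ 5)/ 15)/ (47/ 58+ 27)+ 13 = 918426759/ 70609075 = 13.01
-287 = -287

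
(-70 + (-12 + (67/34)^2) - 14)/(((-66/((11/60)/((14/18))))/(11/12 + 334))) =427971253/3884160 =110.18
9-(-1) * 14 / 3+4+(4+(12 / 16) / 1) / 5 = 1117 / 60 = 18.62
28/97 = 0.29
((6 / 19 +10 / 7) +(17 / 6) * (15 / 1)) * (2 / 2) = 44.24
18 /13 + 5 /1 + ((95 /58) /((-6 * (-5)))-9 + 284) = 1273231 /4524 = 281.44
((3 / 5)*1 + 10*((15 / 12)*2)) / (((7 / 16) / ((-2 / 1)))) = -4096 / 35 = -117.03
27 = 27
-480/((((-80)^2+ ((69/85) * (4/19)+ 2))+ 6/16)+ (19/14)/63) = -2734905600/36480036553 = -0.07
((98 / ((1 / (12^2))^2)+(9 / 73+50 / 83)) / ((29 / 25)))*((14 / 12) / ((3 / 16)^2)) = 275803762057600 / 4744197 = 58134972.48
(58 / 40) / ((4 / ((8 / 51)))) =0.06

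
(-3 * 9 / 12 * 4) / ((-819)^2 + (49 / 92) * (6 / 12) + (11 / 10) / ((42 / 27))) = -57960 / 4319707109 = -0.00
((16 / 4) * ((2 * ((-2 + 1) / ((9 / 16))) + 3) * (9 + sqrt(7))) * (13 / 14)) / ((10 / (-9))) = 13 * sqrt(7) / 7 + 117 / 7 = 21.63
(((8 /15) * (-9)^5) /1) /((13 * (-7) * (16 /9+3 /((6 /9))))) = 2834352 /51415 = 55.13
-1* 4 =-4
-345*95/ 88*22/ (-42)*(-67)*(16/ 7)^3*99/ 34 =-454496.27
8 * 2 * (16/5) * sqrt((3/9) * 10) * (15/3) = 256 * sqrt(30)/3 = 467.39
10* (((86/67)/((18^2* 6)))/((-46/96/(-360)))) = 68800/13869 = 4.96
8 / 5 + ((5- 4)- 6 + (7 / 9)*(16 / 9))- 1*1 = -1222 / 405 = -3.02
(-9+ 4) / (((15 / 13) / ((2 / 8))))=-13 / 12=-1.08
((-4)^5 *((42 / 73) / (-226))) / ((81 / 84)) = 200704 / 74241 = 2.70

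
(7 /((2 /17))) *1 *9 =1071 /2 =535.50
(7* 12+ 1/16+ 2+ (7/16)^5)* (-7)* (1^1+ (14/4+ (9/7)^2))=-54426707037/14680064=-3707.53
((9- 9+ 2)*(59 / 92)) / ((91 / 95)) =5605 / 4186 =1.34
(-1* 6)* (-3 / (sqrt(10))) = 9* sqrt(10) / 5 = 5.69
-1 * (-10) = 10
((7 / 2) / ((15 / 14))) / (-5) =-49 / 75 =-0.65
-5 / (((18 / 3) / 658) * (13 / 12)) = -506.15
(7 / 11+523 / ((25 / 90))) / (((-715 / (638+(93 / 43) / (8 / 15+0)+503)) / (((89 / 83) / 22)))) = -330138246589 / 2245614800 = -147.01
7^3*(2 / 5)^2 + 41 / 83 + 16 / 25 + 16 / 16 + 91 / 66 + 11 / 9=24492817 / 410850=59.61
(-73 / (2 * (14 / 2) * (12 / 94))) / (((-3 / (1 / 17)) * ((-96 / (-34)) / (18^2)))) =10293 / 112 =91.90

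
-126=-126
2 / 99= 0.02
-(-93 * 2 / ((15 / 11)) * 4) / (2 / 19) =25916 / 5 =5183.20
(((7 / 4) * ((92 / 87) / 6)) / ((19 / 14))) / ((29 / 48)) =18032 / 47937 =0.38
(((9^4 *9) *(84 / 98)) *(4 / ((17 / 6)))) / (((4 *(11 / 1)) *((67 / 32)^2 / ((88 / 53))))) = 17414258688 / 28312123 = 615.08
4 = 4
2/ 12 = 1/ 6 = 0.17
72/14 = 36/7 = 5.14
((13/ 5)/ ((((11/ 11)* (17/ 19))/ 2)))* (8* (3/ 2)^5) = 60021/ 170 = 353.06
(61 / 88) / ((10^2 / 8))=61 / 1100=0.06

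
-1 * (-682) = 682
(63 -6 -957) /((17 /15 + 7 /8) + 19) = -108000 /2521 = -42.84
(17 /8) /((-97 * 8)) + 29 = 180015 /6208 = 29.00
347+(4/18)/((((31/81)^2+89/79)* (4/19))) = 459028741/1319696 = 347.83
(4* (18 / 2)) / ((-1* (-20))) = 1.80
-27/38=-0.71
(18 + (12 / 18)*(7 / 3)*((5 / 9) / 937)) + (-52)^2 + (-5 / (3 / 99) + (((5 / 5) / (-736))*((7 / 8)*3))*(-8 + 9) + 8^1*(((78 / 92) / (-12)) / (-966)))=183970701943411 / 71947927296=2557.00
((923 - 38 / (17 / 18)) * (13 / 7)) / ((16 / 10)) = 975455 / 952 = 1024.64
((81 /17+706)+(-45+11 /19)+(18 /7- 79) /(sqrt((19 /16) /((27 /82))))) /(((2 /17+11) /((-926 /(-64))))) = 4745287 /5472- 4210985*sqrt(4674) /5496624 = 814.82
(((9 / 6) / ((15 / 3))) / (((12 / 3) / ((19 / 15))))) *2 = 19 / 100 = 0.19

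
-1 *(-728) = 728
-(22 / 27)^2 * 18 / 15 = -968 / 1215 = -0.80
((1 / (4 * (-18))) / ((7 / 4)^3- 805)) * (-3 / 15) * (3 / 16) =-1 / 1535310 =-0.00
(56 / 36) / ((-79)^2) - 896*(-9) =8064.00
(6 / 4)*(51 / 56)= 153 / 112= 1.37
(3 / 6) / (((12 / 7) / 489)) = 1141 / 8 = 142.62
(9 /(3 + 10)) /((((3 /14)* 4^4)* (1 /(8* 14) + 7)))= 147 /81640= 0.00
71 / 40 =1.78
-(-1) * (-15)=-15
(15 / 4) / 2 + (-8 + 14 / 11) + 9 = 365 / 88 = 4.15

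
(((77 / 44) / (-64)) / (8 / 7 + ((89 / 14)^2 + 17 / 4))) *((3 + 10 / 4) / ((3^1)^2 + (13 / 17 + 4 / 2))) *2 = -64141 / 114918400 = -0.00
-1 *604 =-604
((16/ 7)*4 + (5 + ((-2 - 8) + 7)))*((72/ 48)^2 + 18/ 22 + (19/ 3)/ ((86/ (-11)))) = 23803/ 946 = 25.16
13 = 13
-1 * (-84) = 84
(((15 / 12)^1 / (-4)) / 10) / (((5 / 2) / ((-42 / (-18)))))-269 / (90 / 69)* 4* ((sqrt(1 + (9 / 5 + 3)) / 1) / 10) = -6187* sqrt(145) / 375-7 / 240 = -198.70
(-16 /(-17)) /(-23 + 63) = 2 /85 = 0.02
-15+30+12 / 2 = 21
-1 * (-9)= 9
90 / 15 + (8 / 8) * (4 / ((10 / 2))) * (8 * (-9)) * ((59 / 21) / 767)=5.79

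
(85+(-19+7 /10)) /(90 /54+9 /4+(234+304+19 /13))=1794 /14615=0.12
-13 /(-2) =6.50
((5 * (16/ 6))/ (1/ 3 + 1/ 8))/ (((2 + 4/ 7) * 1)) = 1120/ 99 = 11.31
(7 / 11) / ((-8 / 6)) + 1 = 23 / 44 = 0.52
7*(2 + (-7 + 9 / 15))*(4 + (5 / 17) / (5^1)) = -125.01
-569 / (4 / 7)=-3983 / 4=-995.75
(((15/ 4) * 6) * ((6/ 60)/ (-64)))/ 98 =-0.00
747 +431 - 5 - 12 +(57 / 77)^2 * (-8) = 6857577 / 5929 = 1156.62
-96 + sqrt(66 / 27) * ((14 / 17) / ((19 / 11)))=-96 + 154 * sqrt(22) / 969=-95.25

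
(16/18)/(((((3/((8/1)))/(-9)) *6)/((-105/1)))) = 1120/3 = 373.33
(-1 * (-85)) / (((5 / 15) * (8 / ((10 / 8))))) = 1275 / 32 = 39.84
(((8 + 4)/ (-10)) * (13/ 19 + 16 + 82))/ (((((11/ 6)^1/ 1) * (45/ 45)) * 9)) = -1500/ 209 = -7.18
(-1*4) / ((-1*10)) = 2 / 5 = 0.40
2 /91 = 0.02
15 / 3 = 5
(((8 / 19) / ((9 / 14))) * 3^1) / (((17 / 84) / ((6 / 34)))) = 9408 / 5491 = 1.71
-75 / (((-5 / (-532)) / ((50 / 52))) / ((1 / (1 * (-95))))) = 1050 / 13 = 80.77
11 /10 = 1.10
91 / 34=2.68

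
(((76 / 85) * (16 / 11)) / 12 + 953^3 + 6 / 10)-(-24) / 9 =2427792520952 / 2805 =865523180.38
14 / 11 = 1.27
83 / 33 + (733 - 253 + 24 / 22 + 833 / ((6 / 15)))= 169363 / 66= 2566.11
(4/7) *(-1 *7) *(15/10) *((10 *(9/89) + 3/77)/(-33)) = 14394/75383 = 0.19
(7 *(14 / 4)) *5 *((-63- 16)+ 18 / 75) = -96481 / 10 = -9648.10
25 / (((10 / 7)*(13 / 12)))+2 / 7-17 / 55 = 16.13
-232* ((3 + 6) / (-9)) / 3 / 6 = 116 / 9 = 12.89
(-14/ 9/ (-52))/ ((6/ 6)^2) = 7/ 234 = 0.03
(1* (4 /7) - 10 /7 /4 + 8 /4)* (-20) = -310 /7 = -44.29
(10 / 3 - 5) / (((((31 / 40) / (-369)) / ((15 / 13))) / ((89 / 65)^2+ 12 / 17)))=2735869320 / 1157819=2362.95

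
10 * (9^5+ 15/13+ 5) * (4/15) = 6141736/39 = 157480.41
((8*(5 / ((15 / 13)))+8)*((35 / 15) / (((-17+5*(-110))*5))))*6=-256 / 1215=-0.21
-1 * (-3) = 3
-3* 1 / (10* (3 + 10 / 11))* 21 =-693 / 430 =-1.61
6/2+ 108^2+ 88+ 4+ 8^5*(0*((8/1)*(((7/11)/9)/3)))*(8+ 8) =11759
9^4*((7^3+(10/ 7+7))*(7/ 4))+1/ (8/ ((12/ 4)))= 32280123/ 8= 4035015.38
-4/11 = -0.36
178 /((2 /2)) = 178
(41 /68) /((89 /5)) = 205 /6052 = 0.03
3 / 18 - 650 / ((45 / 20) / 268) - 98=-1395361 / 18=-77520.06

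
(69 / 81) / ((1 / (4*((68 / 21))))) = 6256 / 567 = 11.03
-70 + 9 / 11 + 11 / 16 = -12055 / 176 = -68.49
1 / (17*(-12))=-1 / 204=-0.00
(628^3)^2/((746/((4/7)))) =122683980443230208/2611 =46987353674159.41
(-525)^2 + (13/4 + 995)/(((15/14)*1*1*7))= 2757581/10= 275758.10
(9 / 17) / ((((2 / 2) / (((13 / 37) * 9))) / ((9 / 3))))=3159 / 629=5.02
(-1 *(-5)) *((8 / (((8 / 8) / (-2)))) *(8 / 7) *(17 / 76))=-2720 / 133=-20.45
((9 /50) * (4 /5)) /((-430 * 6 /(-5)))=3 /10750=0.00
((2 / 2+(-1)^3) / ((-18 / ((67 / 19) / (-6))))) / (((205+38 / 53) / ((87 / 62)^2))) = 0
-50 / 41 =-1.22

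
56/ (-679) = -8/ 97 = -0.08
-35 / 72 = -0.49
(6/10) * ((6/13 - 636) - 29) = -25917/65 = -398.72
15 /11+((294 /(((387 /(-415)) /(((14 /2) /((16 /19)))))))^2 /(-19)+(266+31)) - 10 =-361186.95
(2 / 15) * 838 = 1676 / 15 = 111.73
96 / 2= 48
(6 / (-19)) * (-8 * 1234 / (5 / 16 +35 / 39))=2576.56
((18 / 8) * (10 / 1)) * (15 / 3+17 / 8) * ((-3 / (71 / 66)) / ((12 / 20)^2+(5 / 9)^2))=-514218375 / 769072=-668.62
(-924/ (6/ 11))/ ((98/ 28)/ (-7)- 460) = 3388/ 921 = 3.68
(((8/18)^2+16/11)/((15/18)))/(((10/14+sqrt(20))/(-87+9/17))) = 2019584/321453 - 28274176*sqrt(5)/1607265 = -33.05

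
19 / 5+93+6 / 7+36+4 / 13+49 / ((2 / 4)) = 105544 / 455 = 231.96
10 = 10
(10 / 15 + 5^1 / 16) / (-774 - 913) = -47 / 80976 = -0.00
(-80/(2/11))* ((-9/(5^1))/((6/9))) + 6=1194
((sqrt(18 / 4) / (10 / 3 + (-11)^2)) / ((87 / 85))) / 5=51 * sqrt(2) / 21634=0.00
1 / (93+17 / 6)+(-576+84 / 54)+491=-431771 / 5175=-83.43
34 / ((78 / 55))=935 / 39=23.97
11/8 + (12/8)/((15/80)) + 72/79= 6501/632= 10.29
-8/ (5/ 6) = -48/ 5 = -9.60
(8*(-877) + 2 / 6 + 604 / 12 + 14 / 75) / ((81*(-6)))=261193 / 18225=14.33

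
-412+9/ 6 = -821/ 2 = -410.50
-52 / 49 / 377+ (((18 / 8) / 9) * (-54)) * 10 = -191839 / 1421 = -135.00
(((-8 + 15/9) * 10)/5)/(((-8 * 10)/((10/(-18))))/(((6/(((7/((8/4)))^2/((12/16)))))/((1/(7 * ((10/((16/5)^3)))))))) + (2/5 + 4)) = -11875/176157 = -0.07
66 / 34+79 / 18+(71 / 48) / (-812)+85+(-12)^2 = 467779835 / 1987776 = 235.33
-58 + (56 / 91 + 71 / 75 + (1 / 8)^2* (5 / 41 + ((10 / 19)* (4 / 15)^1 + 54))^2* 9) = 13541875036727 / 37866878400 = 357.62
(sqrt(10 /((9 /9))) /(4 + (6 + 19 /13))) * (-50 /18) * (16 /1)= -5200 * sqrt(10) /1341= -12.26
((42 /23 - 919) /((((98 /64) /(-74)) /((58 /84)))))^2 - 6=524636445872365066 /560126889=936638565.61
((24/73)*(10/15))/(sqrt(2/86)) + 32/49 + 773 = 16*sqrt(43)/73 + 37909/49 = 775.09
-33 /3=-11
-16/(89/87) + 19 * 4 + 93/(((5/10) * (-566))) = 1511999/25187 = 60.03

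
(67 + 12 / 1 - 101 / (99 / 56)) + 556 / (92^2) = 4594901 / 209484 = 21.93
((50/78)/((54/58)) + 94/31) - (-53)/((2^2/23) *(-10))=-34933537/1305720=-26.75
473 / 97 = 4.88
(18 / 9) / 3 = 2 / 3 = 0.67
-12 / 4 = -3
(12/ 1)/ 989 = 12/ 989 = 0.01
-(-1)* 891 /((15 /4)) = 1188 /5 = 237.60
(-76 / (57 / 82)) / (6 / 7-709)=2296 / 14871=0.15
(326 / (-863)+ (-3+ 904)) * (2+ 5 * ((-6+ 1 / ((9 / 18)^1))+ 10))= 24871584 / 863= 28819.91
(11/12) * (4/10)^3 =22/375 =0.06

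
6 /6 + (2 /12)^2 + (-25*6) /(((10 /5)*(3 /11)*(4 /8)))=-548.97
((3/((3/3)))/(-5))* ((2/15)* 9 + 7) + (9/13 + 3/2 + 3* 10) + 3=19677/650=30.27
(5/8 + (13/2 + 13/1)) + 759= 6233/8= 779.12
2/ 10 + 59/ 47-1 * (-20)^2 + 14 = -90368/ 235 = -384.54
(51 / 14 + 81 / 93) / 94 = 0.05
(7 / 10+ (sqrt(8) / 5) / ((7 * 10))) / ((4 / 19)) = 19 * sqrt(2) / 700+ 133 / 40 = 3.36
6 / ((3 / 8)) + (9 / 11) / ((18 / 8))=180 / 11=16.36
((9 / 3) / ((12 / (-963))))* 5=-1203.75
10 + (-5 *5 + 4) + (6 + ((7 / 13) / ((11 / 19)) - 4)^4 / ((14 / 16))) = 282495414693 / 2927131207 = 96.51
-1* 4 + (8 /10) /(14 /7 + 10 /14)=-352 /95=-3.71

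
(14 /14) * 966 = 966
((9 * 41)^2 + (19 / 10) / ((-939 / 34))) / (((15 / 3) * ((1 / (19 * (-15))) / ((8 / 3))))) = -97169886944 / 4695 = -20696461.54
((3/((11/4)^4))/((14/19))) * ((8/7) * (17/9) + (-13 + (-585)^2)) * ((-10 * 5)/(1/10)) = -26216342272000/2152227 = -12181030.29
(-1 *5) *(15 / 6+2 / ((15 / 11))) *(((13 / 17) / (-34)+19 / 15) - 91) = 5447281 / 3060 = 1780.16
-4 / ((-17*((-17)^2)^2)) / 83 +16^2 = 30169121540 / 117848131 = 256.00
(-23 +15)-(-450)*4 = 1792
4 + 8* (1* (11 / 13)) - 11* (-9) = 1427 / 13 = 109.77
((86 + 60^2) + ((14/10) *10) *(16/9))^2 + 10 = 1115427214/81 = 13770706.35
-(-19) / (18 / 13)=247 / 18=13.72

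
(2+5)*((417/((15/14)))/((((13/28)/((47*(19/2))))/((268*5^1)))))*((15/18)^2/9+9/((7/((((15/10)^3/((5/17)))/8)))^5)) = 3054824596403125486589239/10820675174400000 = 282313677.03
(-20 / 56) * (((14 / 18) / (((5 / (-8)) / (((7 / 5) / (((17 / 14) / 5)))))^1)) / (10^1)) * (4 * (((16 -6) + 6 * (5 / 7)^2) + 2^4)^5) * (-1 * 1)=-93684971532713984 / 4410072765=-21243407.20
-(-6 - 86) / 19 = 92 / 19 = 4.84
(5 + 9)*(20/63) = 40/9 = 4.44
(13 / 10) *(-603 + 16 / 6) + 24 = -22693 / 30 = -756.43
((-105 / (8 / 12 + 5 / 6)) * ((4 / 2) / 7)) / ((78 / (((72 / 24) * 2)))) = -20 / 13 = -1.54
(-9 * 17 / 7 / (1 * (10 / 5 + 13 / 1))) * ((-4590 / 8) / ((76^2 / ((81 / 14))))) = 1896129 / 2264192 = 0.84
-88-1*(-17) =-71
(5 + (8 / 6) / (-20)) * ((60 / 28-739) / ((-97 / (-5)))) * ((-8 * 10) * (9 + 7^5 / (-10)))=-51045961312 / 2037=-25059382.09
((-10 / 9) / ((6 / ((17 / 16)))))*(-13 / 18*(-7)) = -7735 / 7776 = -0.99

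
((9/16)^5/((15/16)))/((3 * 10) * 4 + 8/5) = 19683/39845888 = 0.00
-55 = -55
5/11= 0.45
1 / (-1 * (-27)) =1 / 27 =0.04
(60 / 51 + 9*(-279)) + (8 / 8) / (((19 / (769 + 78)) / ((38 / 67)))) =-2829891 / 1139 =-2484.54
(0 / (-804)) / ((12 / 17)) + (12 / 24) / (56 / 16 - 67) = -1 / 127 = -0.01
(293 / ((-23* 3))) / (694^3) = -293 / 23063621496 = -0.00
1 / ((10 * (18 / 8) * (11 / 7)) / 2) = 28 / 495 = 0.06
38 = 38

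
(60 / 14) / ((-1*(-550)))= 3 / 385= 0.01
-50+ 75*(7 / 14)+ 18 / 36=-12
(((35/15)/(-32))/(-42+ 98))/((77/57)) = -19/19712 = -0.00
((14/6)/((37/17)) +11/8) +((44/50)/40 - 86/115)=4394341/2553000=1.72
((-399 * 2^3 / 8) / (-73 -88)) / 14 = 57 / 322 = 0.18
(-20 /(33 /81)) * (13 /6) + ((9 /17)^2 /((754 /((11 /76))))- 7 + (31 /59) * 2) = -1207136776437 /10747995544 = -112.31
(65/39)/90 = 1/54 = 0.02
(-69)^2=4761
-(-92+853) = -761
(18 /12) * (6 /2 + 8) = 33 /2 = 16.50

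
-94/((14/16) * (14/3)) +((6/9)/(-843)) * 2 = -23.02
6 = 6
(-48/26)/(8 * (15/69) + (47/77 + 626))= -0.00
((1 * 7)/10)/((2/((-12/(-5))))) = 21/25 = 0.84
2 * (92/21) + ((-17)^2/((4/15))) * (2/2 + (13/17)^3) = 1126081/714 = 1577.14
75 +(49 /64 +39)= 7345 /64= 114.77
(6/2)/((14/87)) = 261/14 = 18.64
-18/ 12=-3/ 2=-1.50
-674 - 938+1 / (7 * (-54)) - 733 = -886411 / 378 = -2345.00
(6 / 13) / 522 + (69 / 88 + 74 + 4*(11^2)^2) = 5836200991 / 99528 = 58638.78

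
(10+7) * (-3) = -51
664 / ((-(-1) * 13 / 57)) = 37848 / 13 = 2911.38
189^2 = 35721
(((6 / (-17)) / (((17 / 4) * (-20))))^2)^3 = 46656 / 9103472456715015625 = 0.00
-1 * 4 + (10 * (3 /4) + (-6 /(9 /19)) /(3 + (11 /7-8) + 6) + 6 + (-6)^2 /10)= 2207 /270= 8.17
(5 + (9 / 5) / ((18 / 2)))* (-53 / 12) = -22.97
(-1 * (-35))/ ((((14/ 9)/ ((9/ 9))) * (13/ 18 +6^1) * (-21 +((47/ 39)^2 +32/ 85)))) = -52360425/ 299904308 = -0.17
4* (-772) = -3088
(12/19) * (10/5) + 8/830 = 10036/7885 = 1.27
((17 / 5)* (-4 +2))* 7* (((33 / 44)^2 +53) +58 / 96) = -7735 / 3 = -2578.33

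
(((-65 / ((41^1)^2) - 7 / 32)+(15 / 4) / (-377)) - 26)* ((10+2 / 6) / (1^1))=-5504475971 / 20279584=-271.43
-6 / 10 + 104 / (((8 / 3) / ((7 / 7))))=192 / 5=38.40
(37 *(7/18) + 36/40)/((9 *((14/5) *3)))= 0.20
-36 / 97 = -0.37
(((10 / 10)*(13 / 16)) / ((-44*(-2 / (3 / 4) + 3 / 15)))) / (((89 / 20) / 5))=4875 / 579568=0.01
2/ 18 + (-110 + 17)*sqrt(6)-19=-93*sqrt(6)-170/ 9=-246.69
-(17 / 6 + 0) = -17 / 6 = -2.83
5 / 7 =0.71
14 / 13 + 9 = 131 / 13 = 10.08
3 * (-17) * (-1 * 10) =510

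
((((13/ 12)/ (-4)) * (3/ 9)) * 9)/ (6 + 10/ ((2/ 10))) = -13/ 896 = -0.01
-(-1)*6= 6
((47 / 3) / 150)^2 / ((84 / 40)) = 2209 / 425250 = 0.01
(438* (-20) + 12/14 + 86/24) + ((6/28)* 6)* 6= -734819/84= -8747.85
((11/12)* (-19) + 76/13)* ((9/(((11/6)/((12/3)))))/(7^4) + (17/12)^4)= -3989685553135/85434725376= -46.70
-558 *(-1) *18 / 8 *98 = 123039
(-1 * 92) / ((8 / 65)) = -1495 / 2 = -747.50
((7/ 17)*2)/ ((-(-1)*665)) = 2/ 1615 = 0.00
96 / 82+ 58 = 2426 / 41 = 59.17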